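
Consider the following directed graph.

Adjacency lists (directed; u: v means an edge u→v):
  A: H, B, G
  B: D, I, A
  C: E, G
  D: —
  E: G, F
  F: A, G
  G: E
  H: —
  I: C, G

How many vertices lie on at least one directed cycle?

7

A vertex is on a directed cycle iff it belongs to a strongly connected component of size ≥ 2 (or has a self-loop).
The vertices on cycles are {A, B, C, E, F, G, I} — 7 in total.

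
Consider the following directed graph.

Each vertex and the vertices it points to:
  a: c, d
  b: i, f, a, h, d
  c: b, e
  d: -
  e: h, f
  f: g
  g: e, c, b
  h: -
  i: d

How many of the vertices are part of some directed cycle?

A vertex is on a directed cycle iff it belongs to a strongly connected component of size ≥ 2 (or has a self-loop).
The vertices on cycles are {a, b, c, e, f, g} — 6 in total.

6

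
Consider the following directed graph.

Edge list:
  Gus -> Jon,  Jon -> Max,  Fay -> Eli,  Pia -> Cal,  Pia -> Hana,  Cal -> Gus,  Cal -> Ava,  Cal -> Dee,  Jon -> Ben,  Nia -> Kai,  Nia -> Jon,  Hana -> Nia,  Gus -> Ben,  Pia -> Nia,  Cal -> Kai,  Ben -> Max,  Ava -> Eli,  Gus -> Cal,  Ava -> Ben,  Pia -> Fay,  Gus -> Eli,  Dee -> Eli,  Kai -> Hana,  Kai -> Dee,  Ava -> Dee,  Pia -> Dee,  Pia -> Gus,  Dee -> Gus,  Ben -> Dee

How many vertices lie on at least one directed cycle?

9

A vertex is on a directed cycle iff it belongs to a strongly connected component of size ≥ 2 (or has a self-loop).
The vertices on cycles are {Ava, Ben, Cal, Dee, Gus, Jon, Kai, Nia, Hana} — 9 in total.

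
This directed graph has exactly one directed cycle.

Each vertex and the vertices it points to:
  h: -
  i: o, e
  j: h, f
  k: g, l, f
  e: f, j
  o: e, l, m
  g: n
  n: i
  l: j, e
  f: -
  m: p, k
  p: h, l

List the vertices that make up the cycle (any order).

DFS with gray/black marking from g:
g gray
  n gray
    i gray
      o gray
        e gray
          f gray
          f black
          j gray
            h gray
            h black
            j→f: f black — skip
          j black
        e black
        l gray
          l→j: j black — skip
          l→e: e black — skip
        l black
        m gray
          p gray
            p→h: h black — skip
            p→l: l black — skip
          p black
          k gray
            k→g: g is gray → back edge
Back edge closes the cycle g → n → i → o → m → k → g; its vertices are {g, i, k, m, n, o}.

g, i, k, m, n, o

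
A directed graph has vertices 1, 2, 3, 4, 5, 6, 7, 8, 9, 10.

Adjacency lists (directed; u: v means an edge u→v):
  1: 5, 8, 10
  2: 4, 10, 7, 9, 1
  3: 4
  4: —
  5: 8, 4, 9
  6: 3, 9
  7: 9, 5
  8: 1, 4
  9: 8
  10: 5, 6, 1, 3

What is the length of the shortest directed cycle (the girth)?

2

For each vertex v, BFS finds the shortest path from v back to v.
The shortest such closed walk is 1 → 8 → 1, length 2.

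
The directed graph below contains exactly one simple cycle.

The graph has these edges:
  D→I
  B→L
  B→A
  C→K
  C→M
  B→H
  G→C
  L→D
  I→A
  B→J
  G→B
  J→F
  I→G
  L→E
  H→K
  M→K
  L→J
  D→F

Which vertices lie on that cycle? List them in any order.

B, D, G, I, L

DFS with gray/black marking from G:
G gray
  B gray
    J gray
      F gray
      F black
    J black
    H gray
      K gray
      K black
    H black
    A gray
    A black
    L gray
      D gray
        I gray
          I→A: A black — skip
          I→G: G is gray → back edge
Back edge closes the cycle G → B → L → D → I → G; its vertices are {B, D, G, I, L}.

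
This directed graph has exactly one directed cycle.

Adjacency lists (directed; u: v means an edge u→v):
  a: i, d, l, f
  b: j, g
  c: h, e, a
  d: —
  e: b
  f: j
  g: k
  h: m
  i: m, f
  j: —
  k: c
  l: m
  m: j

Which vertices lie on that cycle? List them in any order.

DFS with gray/black marking from c:
c gray
  h gray
    m gray
      j gray
      j black
    m black
  h black
  e gray
    b gray
      b→j: j black — skip
      g gray
        k gray
          k→c: c is gray → back edge
Back edge closes the cycle c → e → b → g → k → c; its vertices are {b, c, e, g, k}.

b, c, e, g, k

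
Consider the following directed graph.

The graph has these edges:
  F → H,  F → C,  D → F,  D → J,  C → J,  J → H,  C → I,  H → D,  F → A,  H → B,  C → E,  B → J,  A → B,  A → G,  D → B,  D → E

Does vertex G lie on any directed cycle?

G lies on a cycle iff there is a path from G back to itself.
Exploring from G, it never reaches itself; equivalently, its strongly connected component is a singleton.

No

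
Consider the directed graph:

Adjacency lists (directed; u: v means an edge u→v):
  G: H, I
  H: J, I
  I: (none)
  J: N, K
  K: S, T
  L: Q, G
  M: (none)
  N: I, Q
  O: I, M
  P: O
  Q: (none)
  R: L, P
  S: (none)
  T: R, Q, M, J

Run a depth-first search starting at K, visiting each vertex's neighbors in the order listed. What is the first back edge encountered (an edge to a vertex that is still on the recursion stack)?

J→K

DFS from K (visiting each vertex's neighbors in the order listed); mark gray on enter, black on exit:
K gray
  S gray
  S black
  T gray
    R gray
      L gray
        Q gray
        Q black
        G gray
          H gray
            J gray
              N gray
                I gray
                I black
                N→Q: Q black — skip
              N black
              J→K: K is gray → back edge
First back edge: J → K.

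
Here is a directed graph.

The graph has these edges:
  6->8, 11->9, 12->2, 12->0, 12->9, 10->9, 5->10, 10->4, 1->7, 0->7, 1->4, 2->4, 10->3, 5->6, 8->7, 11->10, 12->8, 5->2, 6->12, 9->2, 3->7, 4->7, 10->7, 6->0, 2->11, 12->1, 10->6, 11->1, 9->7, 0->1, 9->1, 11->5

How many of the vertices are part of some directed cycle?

A vertex is on a directed cycle iff it belongs to a strongly connected component of size ≥ 2 (or has a self-loop).
The vertices on cycles are {2, 5, 6, 9, 10, 11, 12} — 7 in total.

7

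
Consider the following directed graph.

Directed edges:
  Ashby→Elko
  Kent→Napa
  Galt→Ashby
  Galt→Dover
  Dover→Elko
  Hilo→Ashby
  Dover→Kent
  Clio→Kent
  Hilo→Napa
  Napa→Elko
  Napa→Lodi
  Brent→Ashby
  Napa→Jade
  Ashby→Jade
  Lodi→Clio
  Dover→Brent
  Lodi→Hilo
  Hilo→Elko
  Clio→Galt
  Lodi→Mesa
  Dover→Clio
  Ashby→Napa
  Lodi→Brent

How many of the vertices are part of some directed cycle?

9

A vertex is on a directed cycle iff it belongs to a strongly connected component of size ≥ 2 (or has a self-loop).
The vertices on cycles are {Clio, Galt, Hilo, Kent, Lodi, Napa, Ashby, Brent, Dover} — 9 in total.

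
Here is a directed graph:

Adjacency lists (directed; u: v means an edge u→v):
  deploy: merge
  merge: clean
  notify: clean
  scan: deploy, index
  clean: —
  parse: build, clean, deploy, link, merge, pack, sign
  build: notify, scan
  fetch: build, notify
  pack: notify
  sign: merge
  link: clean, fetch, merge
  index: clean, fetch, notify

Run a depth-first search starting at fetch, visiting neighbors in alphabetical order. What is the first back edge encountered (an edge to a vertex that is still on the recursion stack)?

index→fetch

DFS from fetch (visiting neighbors in alphabetical order); mark gray on enter, black on exit:
fetch gray
  build gray
    notify gray
      clean gray
      clean black
    notify black
    scan gray
      deploy gray
        merge gray
          merge→clean: clean black — skip
        merge black
      deploy black
      index gray
        index→clean: clean black — skip
        index→fetch: fetch is gray → back edge
First back edge: index → fetch.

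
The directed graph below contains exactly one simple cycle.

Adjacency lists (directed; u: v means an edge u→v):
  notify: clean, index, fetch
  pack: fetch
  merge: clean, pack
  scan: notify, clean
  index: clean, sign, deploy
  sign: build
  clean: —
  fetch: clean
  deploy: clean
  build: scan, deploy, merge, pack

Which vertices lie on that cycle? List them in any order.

DFS with gray/black marking from build:
build gray
  scan gray
    notify gray
      clean gray
      clean black
      index gray
        index→clean: clean black — skip
        sign gray
          sign→build: build is gray → back edge
Back edge closes the cycle build → scan → notify → index → sign → build; its vertices are {scan, sign, build, index, notify}.

scan, sign, build, index, notify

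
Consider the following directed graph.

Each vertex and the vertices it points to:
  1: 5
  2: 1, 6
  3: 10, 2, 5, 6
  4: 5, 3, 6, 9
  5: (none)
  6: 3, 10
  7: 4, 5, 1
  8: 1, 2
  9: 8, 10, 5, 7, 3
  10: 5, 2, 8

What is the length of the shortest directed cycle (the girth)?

2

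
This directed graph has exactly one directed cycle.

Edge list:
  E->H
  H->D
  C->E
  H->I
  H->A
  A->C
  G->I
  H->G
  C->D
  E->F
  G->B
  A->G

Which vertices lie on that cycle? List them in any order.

A, C, E, H

DFS with gray/black marking from A:
A gray
  C gray
    E gray
      F gray
      F black
      H gray
        H→A: A is gray → back edge
Back edge closes the cycle A → C → E → H → A; its vertices are {A, C, E, H}.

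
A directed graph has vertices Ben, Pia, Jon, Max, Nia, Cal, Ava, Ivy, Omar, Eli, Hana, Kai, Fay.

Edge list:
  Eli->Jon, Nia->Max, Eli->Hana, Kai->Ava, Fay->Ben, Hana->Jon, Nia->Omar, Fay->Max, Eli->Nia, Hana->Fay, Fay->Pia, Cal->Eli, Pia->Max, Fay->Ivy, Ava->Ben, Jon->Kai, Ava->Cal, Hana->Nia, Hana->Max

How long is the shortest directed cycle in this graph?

5

For each vertex v, BFS finds the shortest path from v back to v.
The shortest such closed walk is Eli → Jon → Kai → Ava → Cal → Eli, length 5.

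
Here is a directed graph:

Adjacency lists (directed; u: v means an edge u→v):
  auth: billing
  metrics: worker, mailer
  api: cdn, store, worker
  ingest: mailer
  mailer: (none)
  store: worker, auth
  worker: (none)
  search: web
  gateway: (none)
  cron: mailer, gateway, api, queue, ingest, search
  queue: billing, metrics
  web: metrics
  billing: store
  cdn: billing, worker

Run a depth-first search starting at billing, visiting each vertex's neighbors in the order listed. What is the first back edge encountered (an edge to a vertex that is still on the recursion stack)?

auth->billing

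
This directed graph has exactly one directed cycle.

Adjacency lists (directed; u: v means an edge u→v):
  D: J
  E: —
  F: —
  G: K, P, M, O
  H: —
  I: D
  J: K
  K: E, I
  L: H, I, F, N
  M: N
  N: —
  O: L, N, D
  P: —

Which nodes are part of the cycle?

D, I, J, K

DFS with gray/black marking from K:
K gray
  E gray
  E black
  I gray
    D gray
      J gray
        J→K: K is gray → back edge
Back edge closes the cycle K → I → D → J → K; its vertices are {D, I, J, K}.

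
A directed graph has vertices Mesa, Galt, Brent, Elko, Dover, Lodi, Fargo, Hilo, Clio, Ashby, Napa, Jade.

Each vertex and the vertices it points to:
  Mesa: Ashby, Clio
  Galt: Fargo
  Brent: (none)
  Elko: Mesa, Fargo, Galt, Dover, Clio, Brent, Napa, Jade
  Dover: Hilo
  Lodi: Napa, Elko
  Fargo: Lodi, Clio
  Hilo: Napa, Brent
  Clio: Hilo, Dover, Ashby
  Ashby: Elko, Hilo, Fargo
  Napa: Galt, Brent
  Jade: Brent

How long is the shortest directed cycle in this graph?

3

For each vertex v, BFS finds the shortest path from v back to v.
The shortest such closed walk is Elko → Clio → Ashby → Elko, length 3.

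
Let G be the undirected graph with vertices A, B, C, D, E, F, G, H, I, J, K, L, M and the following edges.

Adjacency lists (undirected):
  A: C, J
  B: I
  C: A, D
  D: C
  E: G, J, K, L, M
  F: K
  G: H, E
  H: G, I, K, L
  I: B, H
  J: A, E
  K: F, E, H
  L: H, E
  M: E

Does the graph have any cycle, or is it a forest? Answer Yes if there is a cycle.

Yes

DFS, tracking each vertex's parent; an edge to a visited non-parent vertex closes a cycle.
Start from L:
visit L (parent –)
  visit H (parent L)
    visit G (parent H)
      G–H: parent, skip
      visit E (parent G)
        E–G: parent, skip
        visit J (parent E)
          visit A (parent J)
            visit C (parent A)
              C–A: parent, skip
              visit D (parent C)
                D–C: parent, skip
            A–J: parent, skip
          J–E: parent, skip
        visit K (parent E)
          visit F (parent K)
            F–K: parent, skip
          K–E: parent, skip
          K–H: H visited and ≠ parent → cycle
Cycle: H – G – E – K – H.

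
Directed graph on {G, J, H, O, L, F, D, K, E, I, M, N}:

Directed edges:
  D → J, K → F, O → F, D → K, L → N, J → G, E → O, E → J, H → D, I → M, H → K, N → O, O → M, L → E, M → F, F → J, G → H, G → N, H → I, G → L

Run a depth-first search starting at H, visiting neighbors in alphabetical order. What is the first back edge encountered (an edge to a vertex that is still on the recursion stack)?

DFS from H (visiting neighbors in alphabetical order); mark gray on enter, black on exit:
H gray
  D gray
    J gray
      G gray
        G→H: H is gray → back edge
First back edge: G → H.

G→H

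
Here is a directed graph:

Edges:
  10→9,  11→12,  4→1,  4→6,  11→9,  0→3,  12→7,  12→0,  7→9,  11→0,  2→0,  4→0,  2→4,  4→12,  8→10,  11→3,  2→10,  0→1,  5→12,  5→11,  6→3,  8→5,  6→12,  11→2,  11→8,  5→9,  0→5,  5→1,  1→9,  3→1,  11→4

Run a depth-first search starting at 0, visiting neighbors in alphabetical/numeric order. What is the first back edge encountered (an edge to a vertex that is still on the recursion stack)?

DFS from 0 (visiting neighbors in alphabetical/numeric order); mark gray on enter, black on exit:
0 gray
  1 gray
    9 gray
    9 black
  1 black
  3 gray
    3→1: 1 black — skip
  3 black
  5 gray
    5→1: 1 black — skip
    5→9: 9 black — skip
    11 gray
      11→0: 0 is gray → back edge
First back edge: 11 → 0.

11->0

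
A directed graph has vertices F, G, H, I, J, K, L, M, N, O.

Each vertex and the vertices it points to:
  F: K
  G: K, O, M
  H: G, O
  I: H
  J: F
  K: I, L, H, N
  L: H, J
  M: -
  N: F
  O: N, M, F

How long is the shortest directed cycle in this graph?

3

For each vertex v, BFS finds the shortest path from v back to v.
The shortest such closed walk is H → G → K → H, length 3.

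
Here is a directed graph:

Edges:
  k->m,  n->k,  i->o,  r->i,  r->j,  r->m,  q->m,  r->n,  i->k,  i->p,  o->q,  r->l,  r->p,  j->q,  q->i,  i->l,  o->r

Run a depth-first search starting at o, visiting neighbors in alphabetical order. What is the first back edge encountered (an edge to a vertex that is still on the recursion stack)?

i->o

DFS from o (visiting neighbors in alphabetical order); mark gray on enter, black on exit:
o gray
  q gray
    i gray
      k gray
        m gray
        m black
      k black
      l gray
      l black
      i→o: o is gray → back edge
First back edge: i → o.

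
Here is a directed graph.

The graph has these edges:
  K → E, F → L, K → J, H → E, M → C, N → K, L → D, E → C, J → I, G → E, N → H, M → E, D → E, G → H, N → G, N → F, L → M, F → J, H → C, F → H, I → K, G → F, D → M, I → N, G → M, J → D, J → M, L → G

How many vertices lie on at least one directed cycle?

7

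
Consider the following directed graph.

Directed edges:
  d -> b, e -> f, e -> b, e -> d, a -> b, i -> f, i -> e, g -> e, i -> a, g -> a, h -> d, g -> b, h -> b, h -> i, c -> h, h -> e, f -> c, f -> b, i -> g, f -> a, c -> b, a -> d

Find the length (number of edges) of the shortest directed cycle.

4

For each vertex v, BFS finds the shortest path from v back to v.
The shortest such closed walk is i → f → c → h → i, length 4.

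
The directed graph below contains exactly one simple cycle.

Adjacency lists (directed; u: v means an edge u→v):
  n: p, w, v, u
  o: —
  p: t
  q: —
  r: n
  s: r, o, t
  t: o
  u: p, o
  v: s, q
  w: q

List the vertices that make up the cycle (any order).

DFS with gray/black marking from n:
n gray
  p gray
    t gray
      o gray
      o black
    t black
  p black
  w gray
    q gray
    q black
  w black
  v gray
    s gray
      r gray
        r→n: n is gray → back edge
Back edge closes the cycle n → v → s → r → n; its vertices are {n, r, s, v}.

n, r, s, v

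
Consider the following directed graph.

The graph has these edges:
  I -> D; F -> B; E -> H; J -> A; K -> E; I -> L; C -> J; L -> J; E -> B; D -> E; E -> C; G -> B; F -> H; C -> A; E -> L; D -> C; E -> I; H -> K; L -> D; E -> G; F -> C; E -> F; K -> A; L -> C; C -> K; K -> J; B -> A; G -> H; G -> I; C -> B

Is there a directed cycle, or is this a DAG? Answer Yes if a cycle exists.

Yes

DFS with white/gray/black marking, starting from D:
D gray
  C gray
    A gray
    A black
    B gray
      B→A: A black — skip
    B black
    K gray
      J gray
        J→A: A black — skip
      J black
      K→A: A black — skip
      E gray
        I gray
          L gray
            L→D: D is gray → back edge
Back edge found, so a cycle exists: D → C → K → E → I → L → D.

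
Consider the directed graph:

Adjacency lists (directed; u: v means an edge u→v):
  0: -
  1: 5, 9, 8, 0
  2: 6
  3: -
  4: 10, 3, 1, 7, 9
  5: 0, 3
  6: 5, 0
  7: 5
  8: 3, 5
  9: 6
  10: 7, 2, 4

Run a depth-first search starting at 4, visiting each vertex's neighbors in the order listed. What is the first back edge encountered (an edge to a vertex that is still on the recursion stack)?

10->4

DFS from 4 (visiting each vertex's neighbors in the order listed); mark gray on enter, black on exit:
4 gray
  10 gray
    7 gray
      5 gray
        0 gray
        0 black
        3 gray
        3 black
      5 black
    7 black
    2 gray
      6 gray
        6→5: 5 black — skip
        6→0: 0 black — skip
      6 black
    2 black
    10→4: 4 is gray → back edge
First back edge: 10 → 4.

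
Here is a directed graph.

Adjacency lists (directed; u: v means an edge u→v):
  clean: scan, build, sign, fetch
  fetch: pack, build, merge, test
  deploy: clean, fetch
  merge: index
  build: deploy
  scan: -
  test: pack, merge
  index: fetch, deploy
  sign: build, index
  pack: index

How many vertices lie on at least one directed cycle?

A vertex is on a directed cycle iff it belongs to a strongly connected component of size ≥ 2 (or has a self-loop).
The vertices on cycles are {pack, sign, test, build, clean, fetch, index, merge, deploy} — 9 in total.

9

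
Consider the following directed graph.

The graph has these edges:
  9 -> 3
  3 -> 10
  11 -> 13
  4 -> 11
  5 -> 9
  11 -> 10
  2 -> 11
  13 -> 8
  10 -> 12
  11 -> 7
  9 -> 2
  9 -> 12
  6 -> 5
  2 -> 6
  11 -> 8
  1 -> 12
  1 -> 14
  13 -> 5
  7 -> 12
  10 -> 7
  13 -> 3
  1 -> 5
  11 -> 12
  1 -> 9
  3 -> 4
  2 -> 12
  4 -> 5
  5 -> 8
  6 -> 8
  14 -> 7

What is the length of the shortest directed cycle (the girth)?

4

For each vertex v, BFS finds the shortest path from v back to v.
The shortest such closed walk is 9 → 3 → 4 → 5 → 9, length 4.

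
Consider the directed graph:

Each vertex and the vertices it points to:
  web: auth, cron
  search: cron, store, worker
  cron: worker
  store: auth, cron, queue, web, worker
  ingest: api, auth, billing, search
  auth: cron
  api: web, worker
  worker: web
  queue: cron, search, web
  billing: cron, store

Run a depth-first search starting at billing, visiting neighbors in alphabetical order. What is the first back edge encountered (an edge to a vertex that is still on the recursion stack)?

auth->cron

DFS from billing (visiting neighbors in alphabetical order); mark gray on enter, black on exit:
billing gray
  cron gray
    worker gray
      web gray
        auth gray
          auth→cron: cron is gray → back edge
First back edge: auth → cron.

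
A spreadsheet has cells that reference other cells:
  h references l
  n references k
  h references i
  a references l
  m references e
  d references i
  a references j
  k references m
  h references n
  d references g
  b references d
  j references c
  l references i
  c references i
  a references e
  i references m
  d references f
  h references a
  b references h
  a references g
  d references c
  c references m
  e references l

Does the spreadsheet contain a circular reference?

DFS with white/gray/black marking, starting from j:
j gray
  c gray
    m gray
      e gray
        l gray
          i gray
            i→m: m is gray → back edge
Back edge found, so a cycle exists: m → e → l → i → m.

Yes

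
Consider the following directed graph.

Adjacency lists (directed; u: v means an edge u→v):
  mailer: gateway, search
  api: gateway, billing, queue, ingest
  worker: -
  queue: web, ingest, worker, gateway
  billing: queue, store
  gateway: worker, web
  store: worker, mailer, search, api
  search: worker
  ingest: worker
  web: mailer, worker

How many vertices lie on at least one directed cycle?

A vertex is on a directed cycle iff it belongs to a strongly connected component of size ≥ 2 (or has a self-loop).
The vertices on cycles are {api, web, store, mailer, billing, gateway} — 6 in total.

6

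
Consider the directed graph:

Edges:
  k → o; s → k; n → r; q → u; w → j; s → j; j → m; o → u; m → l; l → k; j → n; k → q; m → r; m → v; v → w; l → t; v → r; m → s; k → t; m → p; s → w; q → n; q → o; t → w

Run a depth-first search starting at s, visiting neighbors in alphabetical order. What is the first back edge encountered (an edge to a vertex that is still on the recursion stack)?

w->j

DFS from s (visiting neighbors in alphabetical order); mark gray on enter, black on exit:
s gray
  j gray
    m gray
      l gray
        k gray
          o gray
            u gray
            u black
          o black
          q gray
            n gray
              r gray
              r black
            n black
            q→o: o black — skip
            q→u: u black — skip
          q black
          t gray
            w gray
              w→j: j is gray → back edge
First back edge: w → j.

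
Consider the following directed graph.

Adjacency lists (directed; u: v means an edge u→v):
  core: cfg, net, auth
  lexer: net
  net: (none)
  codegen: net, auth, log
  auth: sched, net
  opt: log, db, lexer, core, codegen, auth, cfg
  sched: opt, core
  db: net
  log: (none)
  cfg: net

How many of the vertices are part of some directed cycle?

A vertex is on a directed cycle iff it belongs to a strongly connected component of size ≥ 2 (or has a self-loop).
The vertices on cycles are {opt, auth, core, sched, codegen} — 5 in total.

5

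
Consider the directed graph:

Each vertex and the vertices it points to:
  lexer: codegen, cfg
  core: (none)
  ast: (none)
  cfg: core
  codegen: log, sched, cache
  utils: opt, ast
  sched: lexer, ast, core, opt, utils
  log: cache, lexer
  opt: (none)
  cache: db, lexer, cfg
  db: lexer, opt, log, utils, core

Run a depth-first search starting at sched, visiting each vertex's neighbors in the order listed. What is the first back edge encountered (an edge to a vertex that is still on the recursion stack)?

db→lexer

DFS from sched (visiting each vertex's neighbors in the order listed); mark gray on enter, black on exit:
sched gray
  lexer gray
    codegen gray
      log gray
        cache gray
          db gray
            db→lexer: lexer is gray → back edge
First back edge: db → lexer.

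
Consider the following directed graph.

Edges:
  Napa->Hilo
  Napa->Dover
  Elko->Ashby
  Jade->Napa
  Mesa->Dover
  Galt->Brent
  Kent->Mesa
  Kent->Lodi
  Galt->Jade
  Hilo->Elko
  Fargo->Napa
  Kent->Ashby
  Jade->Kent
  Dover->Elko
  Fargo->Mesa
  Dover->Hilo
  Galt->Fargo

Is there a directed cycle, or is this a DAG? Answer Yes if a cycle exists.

DFS with white/gray/black marking, starting from Fargo:
Fargo gray
  Napa gray
    Dover gray
      Elko gray
        Ashby gray
        Ashby black
      Elko black
      Hilo gray
        Hilo→Elko: Elko black — skip
      Hilo black
    Dover black
    Napa→Hilo: Hilo black — skip
  Napa black
  Mesa gray
    Mesa→Dover: Dover black — skip
  Mesa black
Fargo black
Galt gray
  Galt→Fargo: Fargo black — skip
  Jade gray
    Kent gray
      Lodi gray
      Lodi black
      Kent→Ashby: Ashby black — skip
      Kent→Mesa: Mesa black — skip
    Kent black
    Jade→Napa: Napa black — skip
  Jade black
  Brent gray
  Brent black
Galt black
Every edge goes to a white or black vertex — no back edge, so the graph is acyclic.

No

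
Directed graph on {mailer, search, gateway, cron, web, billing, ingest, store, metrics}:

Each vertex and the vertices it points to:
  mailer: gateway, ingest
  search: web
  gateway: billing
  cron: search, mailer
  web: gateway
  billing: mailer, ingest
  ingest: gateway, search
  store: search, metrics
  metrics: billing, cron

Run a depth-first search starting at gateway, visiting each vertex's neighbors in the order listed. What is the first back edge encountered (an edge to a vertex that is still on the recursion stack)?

mailer->gateway

DFS from gateway (visiting each vertex's neighbors in the order listed); mark gray on enter, black on exit:
gateway gray
  billing gray
    mailer gray
      mailer→gateway: gateway is gray → back edge
First back edge: mailer → gateway.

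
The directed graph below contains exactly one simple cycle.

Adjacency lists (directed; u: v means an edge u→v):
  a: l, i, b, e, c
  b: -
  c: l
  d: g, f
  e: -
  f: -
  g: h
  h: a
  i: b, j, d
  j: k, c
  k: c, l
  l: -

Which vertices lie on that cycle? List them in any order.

a, d, g, h, i

DFS with gray/black marking from a:
a gray
  l gray
  l black
  i gray
    b gray
    b black
    j gray
      k gray
        c gray
          c→l: l black — skip
        c black
        k→l: l black — skip
      k black
      j→c: c black — skip
    j black
    d gray
      g gray
        h gray
          h→a: a is gray → back edge
Back edge closes the cycle a → i → d → g → h → a; its vertices are {a, d, g, h, i}.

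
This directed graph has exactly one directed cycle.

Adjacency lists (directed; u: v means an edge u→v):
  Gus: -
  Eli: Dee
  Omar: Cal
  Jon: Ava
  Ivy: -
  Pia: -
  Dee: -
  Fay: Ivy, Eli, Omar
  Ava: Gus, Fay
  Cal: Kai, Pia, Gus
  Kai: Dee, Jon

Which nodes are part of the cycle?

Ava, Cal, Fay, Jon, Kai, Omar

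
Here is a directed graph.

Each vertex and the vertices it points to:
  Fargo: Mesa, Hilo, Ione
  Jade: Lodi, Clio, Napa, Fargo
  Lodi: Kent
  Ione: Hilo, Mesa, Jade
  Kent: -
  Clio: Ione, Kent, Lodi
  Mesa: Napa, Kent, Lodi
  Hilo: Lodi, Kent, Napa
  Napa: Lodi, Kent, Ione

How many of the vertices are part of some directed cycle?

A vertex is on a directed cycle iff it belongs to a strongly connected component of size ≥ 2 (or has a self-loop).
The vertices on cycles are {Clio, Hilo, Ione, Jade, Mesa, Napa, Fargo} — 7 in total.

7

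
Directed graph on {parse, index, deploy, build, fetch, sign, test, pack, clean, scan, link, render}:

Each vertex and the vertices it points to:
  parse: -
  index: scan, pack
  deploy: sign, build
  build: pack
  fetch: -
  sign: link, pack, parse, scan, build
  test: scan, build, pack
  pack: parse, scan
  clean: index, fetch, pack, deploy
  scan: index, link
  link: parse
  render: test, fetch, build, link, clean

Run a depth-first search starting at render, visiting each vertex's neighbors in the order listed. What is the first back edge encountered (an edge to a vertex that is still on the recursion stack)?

DFS from render (visiting each vertex's neighbors in the order listed); mark gray on enter, black on exit:
render gray
  test gray
    scan gray
      index gray
        index→scan: scan is gray → back edge
First back edge: index → scan.

index→scan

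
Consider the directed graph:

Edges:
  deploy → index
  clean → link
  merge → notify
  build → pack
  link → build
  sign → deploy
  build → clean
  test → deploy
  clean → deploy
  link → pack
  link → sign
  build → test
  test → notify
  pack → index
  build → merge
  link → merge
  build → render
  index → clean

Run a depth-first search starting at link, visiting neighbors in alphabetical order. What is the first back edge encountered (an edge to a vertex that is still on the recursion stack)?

index->clean

DFS from link (visiting neighbors in alphabetical order); mark gray on enter, black on exit:
link gray
  build gray
    clean gray
      deploy gray
        index gray
          index→clean: clean is gray → back edge
First back edge: index → clean.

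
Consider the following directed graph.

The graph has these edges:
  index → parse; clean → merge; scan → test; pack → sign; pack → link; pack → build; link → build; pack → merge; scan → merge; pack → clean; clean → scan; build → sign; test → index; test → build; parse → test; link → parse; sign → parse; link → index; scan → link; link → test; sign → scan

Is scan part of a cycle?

Yes

scan is on a cycle iff scan can reach itself via ≥1 edge.
scan → link → build → sign → scan — yes.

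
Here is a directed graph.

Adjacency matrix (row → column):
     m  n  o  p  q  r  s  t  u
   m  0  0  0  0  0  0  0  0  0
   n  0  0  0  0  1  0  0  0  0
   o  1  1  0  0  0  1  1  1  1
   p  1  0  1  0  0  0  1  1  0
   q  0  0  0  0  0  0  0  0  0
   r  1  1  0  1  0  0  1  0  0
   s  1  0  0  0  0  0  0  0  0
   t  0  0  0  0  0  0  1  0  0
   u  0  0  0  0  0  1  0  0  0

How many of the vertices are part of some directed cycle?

4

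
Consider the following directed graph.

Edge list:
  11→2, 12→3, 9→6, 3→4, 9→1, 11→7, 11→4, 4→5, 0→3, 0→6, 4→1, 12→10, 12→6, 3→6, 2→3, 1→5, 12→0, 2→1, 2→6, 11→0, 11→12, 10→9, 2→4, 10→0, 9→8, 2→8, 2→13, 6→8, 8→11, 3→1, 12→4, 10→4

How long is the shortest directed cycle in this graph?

For each vertex v, BFS finds the shortest path from v back to v.
The shortest such closed walk is 11 → 2 → 8 → 11, length 3.

3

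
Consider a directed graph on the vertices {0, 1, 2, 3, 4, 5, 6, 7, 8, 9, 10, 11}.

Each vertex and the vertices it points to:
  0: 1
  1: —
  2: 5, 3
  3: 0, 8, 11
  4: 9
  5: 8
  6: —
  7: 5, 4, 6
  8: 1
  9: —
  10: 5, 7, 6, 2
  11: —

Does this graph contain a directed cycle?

No

DFS with white/gray/black marking, starting from 1:
1 gray
1 black
0 gray
  0→1: 1 black — skip
0 black
2 gray
  5 gray
    8 gray
      8→1: 1 black — skip
    8 black
  5 black
  3 gray
    3→0: 0 black — skip
    3→8: 8 black — skip
    11 gray
    11 black
  3 black
2 black
4 gray
  9 gray
  9 black
4 black
6 gray
6 black
7 gray
  7→5: 5 black — skip
  7→4: 4 black — skip
  7→6: 6 black — skip
7 black
10 gray
  10→5: 5 black — skip
  10→7: 7 black — skip
  10→6: 6 black — skip
  10→2: 2 black — skip
10 black
Every edge goes to a white or black vertex — no back edge, so the graph is acyclic.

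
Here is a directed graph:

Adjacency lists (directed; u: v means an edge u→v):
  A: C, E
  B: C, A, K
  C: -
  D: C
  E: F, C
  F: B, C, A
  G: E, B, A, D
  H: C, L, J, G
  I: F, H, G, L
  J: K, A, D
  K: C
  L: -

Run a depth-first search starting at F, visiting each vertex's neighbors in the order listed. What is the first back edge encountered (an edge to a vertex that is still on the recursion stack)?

E->F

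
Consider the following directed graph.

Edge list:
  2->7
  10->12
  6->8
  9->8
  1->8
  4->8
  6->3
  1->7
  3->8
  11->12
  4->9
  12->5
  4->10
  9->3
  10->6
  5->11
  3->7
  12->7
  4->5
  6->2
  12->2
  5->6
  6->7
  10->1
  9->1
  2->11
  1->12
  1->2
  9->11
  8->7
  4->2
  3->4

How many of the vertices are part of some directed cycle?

10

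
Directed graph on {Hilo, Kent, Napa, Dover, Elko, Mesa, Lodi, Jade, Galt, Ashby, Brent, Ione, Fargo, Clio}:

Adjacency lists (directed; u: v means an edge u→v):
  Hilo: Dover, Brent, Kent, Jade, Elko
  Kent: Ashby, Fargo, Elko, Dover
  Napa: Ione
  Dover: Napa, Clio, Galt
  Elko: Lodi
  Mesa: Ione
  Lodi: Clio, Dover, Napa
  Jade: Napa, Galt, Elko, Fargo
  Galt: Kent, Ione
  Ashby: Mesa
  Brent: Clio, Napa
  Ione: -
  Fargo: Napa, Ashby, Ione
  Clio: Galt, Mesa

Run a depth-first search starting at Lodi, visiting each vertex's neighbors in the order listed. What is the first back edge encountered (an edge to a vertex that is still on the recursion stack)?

Elko->Lodi

DFS from Lodi (visiting each vertex's neighbors in the order listed); mark gray on enter, black on exit:
Lodi gray
  Clio gray
    Galt gray
      Kent gray
        Ashby gray
          Mesa gray
            Ione gray
            Ione black
          Mesa black
        Ashby black
        Fargo gray
          Napa gray
            Napa→Ione: Ione black — skip
          Napa black
          Fargo→Ashby: Ashby black — skip
          Fargo→Ione: Ione black — skip
        Fargo black
        Elko gray
          Elko→Lodi: Lodi is gray → back edge
First back edge: Elko → Lodi.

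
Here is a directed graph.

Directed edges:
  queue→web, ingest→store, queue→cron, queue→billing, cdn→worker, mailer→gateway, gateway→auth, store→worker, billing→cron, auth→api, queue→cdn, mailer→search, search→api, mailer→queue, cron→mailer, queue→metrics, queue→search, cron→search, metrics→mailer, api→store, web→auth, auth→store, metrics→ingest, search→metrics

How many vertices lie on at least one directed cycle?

6

A vertex is on a directed cycle iff it belongs to a strongly connected component of size ≥ 2 (or has a self-loop).
The vertices on cycles are {cron, queue, mailer, search, billing, metrics} — 6 in total.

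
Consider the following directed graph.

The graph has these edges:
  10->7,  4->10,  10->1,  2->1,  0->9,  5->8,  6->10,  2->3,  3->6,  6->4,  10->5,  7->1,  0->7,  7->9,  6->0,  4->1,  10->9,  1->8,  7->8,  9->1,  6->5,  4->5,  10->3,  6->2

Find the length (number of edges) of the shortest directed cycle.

For each vertex v, BFS finds the shortest path from v back to v.
The shortest such closed walk is 10 → 3 → 6 → 10, length 3.

3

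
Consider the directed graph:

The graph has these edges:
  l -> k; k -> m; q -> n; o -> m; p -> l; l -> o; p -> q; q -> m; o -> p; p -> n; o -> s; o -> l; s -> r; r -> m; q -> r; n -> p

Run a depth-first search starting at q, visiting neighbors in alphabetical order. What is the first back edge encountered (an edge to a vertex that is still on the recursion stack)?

DFS from q (visiting neighbors in alphabetical order); mark gray on enter, black on exit:
q gray
  m gray
  m black
  n gray
    p gray
      l gray
        k gray
          k→m: m black — skip
        k black
        o gray
          o→l: l is gray → back edge
First back edge: o → l.

o→l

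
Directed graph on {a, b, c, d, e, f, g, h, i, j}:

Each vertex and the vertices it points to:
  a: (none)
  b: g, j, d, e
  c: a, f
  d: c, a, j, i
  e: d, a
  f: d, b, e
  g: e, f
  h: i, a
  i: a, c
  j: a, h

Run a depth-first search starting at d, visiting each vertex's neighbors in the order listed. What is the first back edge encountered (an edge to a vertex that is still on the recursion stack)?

f→d

DFS from d (visiting each vertex's neighbors in the order listed); mark gray on enter, black on exit:
d gray
  c gray
    a gray
    a black
    f gray
      f→d: d is gray → back edge
First back edge: f → d.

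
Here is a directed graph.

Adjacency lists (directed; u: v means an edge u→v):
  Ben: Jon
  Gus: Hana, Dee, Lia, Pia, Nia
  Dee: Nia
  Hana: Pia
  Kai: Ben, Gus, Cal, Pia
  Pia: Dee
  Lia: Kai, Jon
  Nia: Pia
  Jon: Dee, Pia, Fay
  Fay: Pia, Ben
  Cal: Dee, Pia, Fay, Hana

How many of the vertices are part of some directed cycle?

9

A vertex is on a directed cycle iff it belongs to a strongly connected component of size ≥ 2 (or has a self-loop).
The vertices on cycles are {Ben, Dee, Fay, Gus, Jon, Kai, Lia, Nia, Pia} — 9 in total.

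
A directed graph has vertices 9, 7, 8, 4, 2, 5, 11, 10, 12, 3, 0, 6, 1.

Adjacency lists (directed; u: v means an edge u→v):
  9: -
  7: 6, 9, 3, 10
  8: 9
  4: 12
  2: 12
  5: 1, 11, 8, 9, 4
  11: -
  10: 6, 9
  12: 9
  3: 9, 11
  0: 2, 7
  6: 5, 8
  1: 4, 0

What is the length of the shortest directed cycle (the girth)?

5

For each vertex v, BFS finds the shortest path from v back to v.
The shortest such closed walk is 0 → 7 → 6 → 5 → 1 → 0, length 5.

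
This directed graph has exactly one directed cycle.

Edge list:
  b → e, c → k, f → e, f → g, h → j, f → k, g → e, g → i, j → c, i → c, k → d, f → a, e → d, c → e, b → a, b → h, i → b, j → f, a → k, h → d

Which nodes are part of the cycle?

b, f, g, h, i, j

DFS with gray/black marking from h:
h gray
  j gray
    f gray
      e gray
        d gray
        d black
      e black
      a gray
        k gray
          k→d: d black — skip
        k black
      a black
      g gray
        i gray
          b gray
            b→h: h is gray → back edge
Back edge closes the cycle h → j → f → g → i → b → h; its vertices are {b, f, g, h, i, j}.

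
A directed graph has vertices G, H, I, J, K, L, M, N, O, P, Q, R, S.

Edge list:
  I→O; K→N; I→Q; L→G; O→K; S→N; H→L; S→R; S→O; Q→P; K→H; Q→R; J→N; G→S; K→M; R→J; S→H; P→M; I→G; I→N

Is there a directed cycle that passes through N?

No

N lies on a cycle iff there is a path from N back to itself.
Exploring from N, it never reaches itself; equivalently, its strongly connected component is a singleton.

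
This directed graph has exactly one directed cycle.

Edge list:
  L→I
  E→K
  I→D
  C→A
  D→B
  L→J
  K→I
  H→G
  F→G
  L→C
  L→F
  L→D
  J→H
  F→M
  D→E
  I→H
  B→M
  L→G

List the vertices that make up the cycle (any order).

DFS with gray/black marking from D:
D gray
  E gray
    K gray
      I gray
        I→D: D is gray → back edge
Back edge closes the cycle D → E → K → I → D; its vertices are {D, E, I, K}.

D, E, I, K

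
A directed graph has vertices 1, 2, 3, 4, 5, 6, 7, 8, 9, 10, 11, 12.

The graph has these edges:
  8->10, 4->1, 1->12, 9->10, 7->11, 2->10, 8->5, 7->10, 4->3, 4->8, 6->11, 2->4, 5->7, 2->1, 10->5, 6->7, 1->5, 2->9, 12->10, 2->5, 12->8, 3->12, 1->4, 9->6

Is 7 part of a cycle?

Yes

7 is on a cycle iff 7 can reach itself via ≥1 edge.
7 → 10 → 5 → 7 — yes.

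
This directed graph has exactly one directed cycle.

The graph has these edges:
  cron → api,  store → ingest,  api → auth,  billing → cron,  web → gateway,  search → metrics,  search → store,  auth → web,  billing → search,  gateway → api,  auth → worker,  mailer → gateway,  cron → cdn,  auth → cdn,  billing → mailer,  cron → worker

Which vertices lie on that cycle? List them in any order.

DFS with gray/black marking from api:
api gray
  auth gray
    web gray
      gateway gray
        gateway→api: api is gray → back edge
Back edge closes the cycle api → auth → web → gateway → api; its vertices are {api, web, auth, gateway}.

api, web, auth, gateway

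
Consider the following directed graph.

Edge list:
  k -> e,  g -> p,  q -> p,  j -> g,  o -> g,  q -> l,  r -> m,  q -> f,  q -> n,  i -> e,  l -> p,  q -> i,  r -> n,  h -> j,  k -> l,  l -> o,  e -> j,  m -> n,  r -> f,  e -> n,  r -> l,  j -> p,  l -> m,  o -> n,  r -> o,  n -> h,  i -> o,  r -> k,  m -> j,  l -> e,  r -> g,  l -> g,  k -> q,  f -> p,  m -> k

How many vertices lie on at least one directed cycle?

A vertex is on a directed cycle iff it belongs to a strongly connected component of size ≥ 2 (or has a self-loop).
The vertices on cycles are {k, l, m, q} — 4 in total.

4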